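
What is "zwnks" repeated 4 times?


Input string: 'zwnks'
Operation: repeat 4 times
Concatenation: 'zwnks' + 'zwnks' + 'zwnks' + 'zwnks'
Result: zwnkszwnkszwnkszwnks


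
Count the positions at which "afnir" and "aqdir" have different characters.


String 1: 'afnir'
String 2: 'aqdir'
Compare each position: pos 0: 'a'=='a', pos 1: 'f'!='q', pos 2: 'n'!='d', pos 3: 'i'=='i', pos 4: 'r'=='r'
Differing positions: 2
Hamming distance: 2


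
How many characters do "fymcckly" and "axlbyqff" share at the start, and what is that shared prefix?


String 1: 'fymcckly'
String 2: 'axlbyqff'
Compare position by position:
pos 0: 'f' vs 'a' differ -> stop
Longest common prefix: "" (length 0)


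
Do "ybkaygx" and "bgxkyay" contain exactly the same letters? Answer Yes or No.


String 1: 'ybkaygx' -> sorted: 'abgkxyy'
String 2: 'bgxkyay' -> sorted: 'abgkxyy'
Compare sorted forms: 'abgkxyy' == 'abgkxyy'
Anagram: Yes


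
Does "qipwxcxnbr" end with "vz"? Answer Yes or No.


Input string: 'qipwxcxnbr'
Suffix to check: 'vz'
Last 2 characters of input: 'br'
Match: False
Result: No


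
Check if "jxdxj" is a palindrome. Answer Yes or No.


Input string: 'jxdxj'
Reversed: 'jxdxj'
Compare pairs: s[0]='j' vs s[4]='j' (match), s[1]='x' vs s[3]='x' (match)
Palindrome: Yes


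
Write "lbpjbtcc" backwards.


Input string: 'lbpjbtcc'
Operation: reverse character order
Original order: 'l' -> 'b' -> 'p' -> 'j' -> 'b' -> 't' -> 'c' -> 'c'
Reversed order: 'c' -> 'c' -> 't' -> 'b' -> 'j' -> 'p' -> 'b' -> 'l'
Result: cctbjpbl


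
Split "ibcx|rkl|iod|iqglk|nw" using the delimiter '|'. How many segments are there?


Input string: 'ibcx|rkl|iod|iqglk|nw'
Delimiter: '|'
Split result: 'ibcx', 'rkl', 'iod', 'iqglk', 'nw'
Number of parts: 5


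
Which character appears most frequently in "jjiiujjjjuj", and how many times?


Input: 'jjiiujjjjuj'
Operation: tally each character
Counts: 'i':2, 'j':7, 'u':2
Maximum: 'j' appears 7 times


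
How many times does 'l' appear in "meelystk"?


Input string: 'meelystk'
Target character: 'l'
Scan each position: s[3]='l'
Matches found at indices: 3
Total: 1


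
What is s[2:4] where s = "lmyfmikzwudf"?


Input string: 'lmyfmikzwudf'
Operation: slice [2:4]
Extract characters: s[2]='y', s[3]='f'
Result: yf


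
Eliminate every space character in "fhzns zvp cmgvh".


Input string: 'fhzns zvp cmgvh'
Operation: remove all spaces
Words: 'fhzns', 'zvp', 'cmgvh'
Join without spaces: fhznszvpcmgvh


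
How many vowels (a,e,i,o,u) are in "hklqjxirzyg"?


Input string: 'hklqjxirzyg'
Operation: count vowels (a, e, i, o, u)
Scan: s[0]='h', s[1]='k', s[2]='l', s[3]='q', s[4]='j', s[5]='x', s[6]='i' (vowel), s[7]='r', s[8]='z', s[9]='y', s[10]='g'
Vowels found: 1
Result: 1


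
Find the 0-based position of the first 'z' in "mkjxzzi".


Input string: 'mkjxzzi'
Target: 'z'
Scanning left to right: s[0]='m', s[1]='k', s[2]='j', s[3]='x', s[4]='z'
First match at index: 4


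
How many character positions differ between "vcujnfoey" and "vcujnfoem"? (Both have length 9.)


String 1: 'vcujnfoey'
String 2: 'vcujnfoem'
Compare each position: pos 0: 'v'=='v', pos 1: 'c'=='c', pos 2: 'u'=='u', pos 3: 'j'=='j', pos 4: 'n'=='n', pos 5: 'f'=='f', pos 6: 'o'=='o', pos 7: 'e'=='e', pos 8: 'y'!='m'
Differing positions: 1
Hamming distance: 1


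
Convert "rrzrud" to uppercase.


Input string: 'rrzrud'
Operation: convert each letter to uppercase
Mapping: 'r'->'R', 'r'->'R', 'z'->'Z', 'r'->'R', 'u'->'U', 'd'->'D'
Result: RRZRUD


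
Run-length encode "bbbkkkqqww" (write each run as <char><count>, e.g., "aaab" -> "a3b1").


Input: 'bbbkkkqqww'
Operation: identify consecutive runs
Runs: 'bbb' -> b3, 'kkk' -> k3, 'qq' -> q2, 'ww' -> w2
Encoded: b3k3q2w2


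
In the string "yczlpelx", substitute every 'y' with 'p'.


Input string: 'yczlpelx'
Operation: replace 'y' with 'p'
Positions of 'y': 0
After replacement: pczlpelx


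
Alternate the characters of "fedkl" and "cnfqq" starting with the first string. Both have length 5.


String 1: 'fedkl'
String 2: 'cnfqq'
Operation: alternate characters
Pairs: 'f'+'c', 'e'+'n', 'd'+'f', 'k'+'q', 'l'+'q'
Result: fcendfkqlq


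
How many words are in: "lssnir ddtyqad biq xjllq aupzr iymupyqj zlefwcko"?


Input string: 'lssnir ddtyqad biq xjllq aupzr iymupyqj zlefwcko'
Operation: split by spaces
Words found: 'lssnir', 'ddtyqad', 'biq', 'xjllq', 'aupzr', 'iymupyqj', 'zlefwcko'
Word count: 7


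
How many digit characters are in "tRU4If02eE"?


Input string: 'tRU4If02eE'
Operation: count digit characters (0-9)
Scan: 't', 'R', 'U', '4'(digit), 'I', 'f', '0'(digit), '2'(digit), 'e', 'E'
Digits found: 3
Result: 3


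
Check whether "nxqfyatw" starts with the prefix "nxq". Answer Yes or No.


Input string: 'nxqfyatw'
Prefix to check: 'nxq'
First 3 characters of input: 'nxq'
Match: True
Result: Yes


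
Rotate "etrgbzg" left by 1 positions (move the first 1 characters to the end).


Input: 'etrgbzg', shift = 1
Operation: split at index 1 and swap parts
Front part s[0:1] = 'e'
Back part s[1:] = 'trgbzg'
Rotated = back + front = 'trgbzg' + 'e'
Result: trgbzge


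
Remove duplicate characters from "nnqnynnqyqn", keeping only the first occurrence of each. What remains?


Input: 'nnqnynnqyqn'
Operation: keep first occurrence of each character
Scan: s[0]='n' new -> keep; s[1]='n' seen -> skip; s[2]='q' new -> keep; s[3]='n' seen -> skip; s[4]='y' new -> keep; s[5]='n' seen -> skip; s[6]='n' seen -> skip; s[7]='q' seen -> skip; s[8]='y' seen -> skip; s[9]='q' seen -> skip; s[10]='n' seen -> skip
Result: nqy


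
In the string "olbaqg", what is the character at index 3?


Input string: 'olbaqg'
Operation: get character at index 3
Index mapping: s[0]='o', s[1]='l', s[2]='b', s[3]='a'
Result: 'a'


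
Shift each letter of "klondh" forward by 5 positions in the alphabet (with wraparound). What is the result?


Input: 'klondh', shift = 5
Operation: for each letter, (position + 5) mod 26
Mapping: 'k'(10+5=15)->'p', 'l'(11+5=16)->'q', 'o'(14+5=19)->'t', 'n'(13+5=18)->'s', 'd'(3+5=8)->'i', 'h'(7+5=12)->'m'
Result: pqtsim


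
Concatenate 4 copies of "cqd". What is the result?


Input string: 'cqd'
Operation: repeat 4 times
Concatenation: 'cqd' + 'cqd' + 'cqd' + 'cqd'
Result: cqdcqdcqdcqd


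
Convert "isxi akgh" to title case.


Input string: 'isxi akgh'
Operation: capitalize first letter of each word
Word transformations: 'isxi'->'Isxi', 'akgh'->'Akgh'
Result: Isxi Akgh


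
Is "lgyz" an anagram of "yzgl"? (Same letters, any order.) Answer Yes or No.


String 1: 'yzgl' -> sorted: 'glyz'
String 2: 'lgyz' -> sorted: 'glyz'
Compare sorted forms: 'glyz' == 'glyz'
Anagram: Yes


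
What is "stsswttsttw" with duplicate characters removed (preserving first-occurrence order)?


Input: 'stsswttsttw'
Operation: keep first occurrence of each character
Scan: s[0]='s' new -> keep; s[1]='t' new -> keep; s[2]='s' seen -> skip; s[3]='s' seen -> skip; s[4]='w' new -> keep; s[5]='t' seen -> skip; s[6]='t' seen -> skip; s[7]='s' seen -> skip; s[8]='t' seen -> skip; s[9]='t' seen -> skip; s[10]='w' seen -> skip
Result: stw


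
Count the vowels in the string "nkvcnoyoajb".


Input string: 'nkvcnoyoajb'
Operation: count vowels (a, e, i, o, u)
Scan: s[0]='n', s[1]='k', s[2]='v', s[3]='c', s[4]='n', s[5]='o' (vowel), s[6]='y', s[7]='o' (vowel), s[8]='a' (vowel), s[9]='j', s[10]='b'
Vowels found: 3
Result: 3


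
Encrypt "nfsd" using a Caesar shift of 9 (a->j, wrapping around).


Input: 'nfsd', shift = 9
Operation: for each letter, (position + 9) mod 26
Mapping: 'n'(13+9=22)->'w', 'f'(5+9=14)->'o', 's'(18+9=27, 27 mod 26=1)->'b', 'd'(3+9=12)->'m'
Result: wobm


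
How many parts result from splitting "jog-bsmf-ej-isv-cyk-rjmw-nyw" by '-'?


Input string: 'jog-bsmf-ej-isv-cyk-rjmw-nyw'
Delimiter: '-'
Split result: 'jog', 'bsmf', 'ej', 'isv', 'cyk', 'rjmw', 'nyw'
Number of parts: 7


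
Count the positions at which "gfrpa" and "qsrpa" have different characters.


String 1: 'gfrpa'
String 2: 'qsrpa'
Compare each position: pos 0: 'g'!='q', pos 1: 'f'!='s', pos 2: 'r'=='r', pos 3: 'p'=='p', pos 4: 'a'=='a'
Differing positions: 2
Hamming distance: 2


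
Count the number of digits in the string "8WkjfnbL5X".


Input string: '8WkjfnbL5X'
Operation: count digit characters (0-9)
Scan: '8'(digit), 'W', 'k', 'j', 'f', 'n', 'b', 'L', '5'(digit), 'X'
Digits found: 2
Result: 2


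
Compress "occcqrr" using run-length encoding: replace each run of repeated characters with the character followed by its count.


Input: 'occcqrr'
Operation: identify consecutive runs
Runs: 'o' -> o1, 'ccc' -> c3, 'q' -> q1, 'rr' -> r2
Encoded: o1c3q1r2


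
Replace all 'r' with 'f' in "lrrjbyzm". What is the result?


Input string: 'lrrjbyzm'
Operation: replace 'r' with 'f'
Positions of 'r': 1, 2
After replacement: lffjbyzm


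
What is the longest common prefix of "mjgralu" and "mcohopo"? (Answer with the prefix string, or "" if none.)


String 1: 'mjgralu'
String 2: 'mcohopo'
Compare position by position:
pos 0: 'm' vs 'm' match
pos 1: 'j' vs 'c' differ -> stop
Longest common prefix: "m" (length 1)


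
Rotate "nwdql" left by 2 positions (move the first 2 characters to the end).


Input: 'nwdql', shift = 2
Operation: split at index 2 and swap parts
Front part s[0:2] = 'nw'
Back part s[2:] = 'dql'
Rotated = back + front = 'dql' + 'nw'
Result: dqlnw


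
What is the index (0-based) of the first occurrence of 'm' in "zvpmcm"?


Input string: 'zvpmcm'
Target: 'm'
Scanning left to right: s[0]='z', s[1]='v', s[2]='p', s[3]='m'
First match at index: 3


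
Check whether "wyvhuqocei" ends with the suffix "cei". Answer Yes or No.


Input string: 'wyvhuqocei'
Suffix to check: 'cei'
Last 3 characters of input: 'cei'
Match: True
Result: Yes


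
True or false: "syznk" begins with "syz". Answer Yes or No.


Input string: 'syznk'
Prefix to check: 'syz'
First 3 characters of input: 'syz'
Match: True
Result: Yes


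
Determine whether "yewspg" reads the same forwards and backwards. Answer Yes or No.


Input string: 'yewspg'
Reversed: 'gpswey'
Compare pairs: s[0]='y' vs s[5]='g' (mismatch), s[1]='e' vs s[4]='p' (mismatch), s[2]='w' vs s[3]='s' (mismatch)
Palindrome: No


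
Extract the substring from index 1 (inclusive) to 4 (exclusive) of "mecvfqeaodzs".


Input string: 'mecvfqeaodzs'
Operation: slice [1:4]
Extract characters: s[1]='e', s[2]='c', s[3]='v'
Result: ecv


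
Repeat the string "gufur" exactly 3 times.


Input string: 'gufur'
Operation: repeat 3 times
Concatenation: 'gufur' + 'gufur' + 'gufur'
Result: gufurgufurgufur


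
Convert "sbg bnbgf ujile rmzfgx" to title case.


Input string: 'sbg bnbgf ujile rmzfgx'
Operation: capitalize first letter of each word
Word transformations: 'sbg'->'Sbg', 'bnbgf'->'Bnbgf', 'ujile'->'Ujile', 'rmzfgx'->'Rmzfgx'
Result: Sbg Bnbgf Ujile Rmzfgx


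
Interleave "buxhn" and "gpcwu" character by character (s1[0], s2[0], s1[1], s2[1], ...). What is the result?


String 1: 'buxhn'
String 2: 'gpcwu'
Operation: alternate characters
Pairs: 'b'+'g', 'u'+'p', 'x'+'c', 'h'+'w', 'n'+'u'
Result: bgupxchwnu


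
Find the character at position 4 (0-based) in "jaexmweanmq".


Input string: 'jaexmweanmq'
Operation: get character at index 4
Index mapping: s[0]='j', s[1]='a', s[2]='e', s[3]='x', s[4]='m'
Result: 'm'


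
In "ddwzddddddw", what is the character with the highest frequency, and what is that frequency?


Input: 'ddwzddddddw'
Operation: tally each character
Counts: 'd':8, 'w':2, 'z':1
Maximum: 'd' appears 8 times


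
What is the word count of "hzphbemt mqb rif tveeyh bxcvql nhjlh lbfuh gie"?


Input string: 'hzphbemt mqb rif tveeyh bxcvql nhjlh lbfuh gie'
Operation: split by spaces
Words found: 'hzphbemt', 'mqb', 'rif', 'tveeyh', 'bxcvql', 'nhjlh', 'lbfuh', 'gie'
Word count: 8


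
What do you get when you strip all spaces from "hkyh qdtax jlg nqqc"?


Input string: 'hkyh qdtax jlg nqqc'
Operation: remove all spaces
Words: 'hkyh', 'qdtax', 'jlg', 'nqqc'
Join without spaces: hkyhqdtaxjlgnqqc


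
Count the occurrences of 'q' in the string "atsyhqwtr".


Input string: 'atsyhqwtr'
Target character: 'q'
Scan each position: s[5]='q'
Matches found at indices: 5
Total: 1


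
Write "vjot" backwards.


Input string: 'vjot'
Operation: reverse character order
Original order: 'v' -> 'j' -> 'o' -> 't'
Reversed order: 't' -> 'o' -> 'j' -> 'v'
Result: tojv


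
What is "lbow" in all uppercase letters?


Input string: 'lbow'
Operation: convert each letter to uppercase
Mapping: 'l'->'L', 'b'->'B', 'o'->'O', 'w'->'W'
Result: LBOW


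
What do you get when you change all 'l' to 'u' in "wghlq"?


Input string: 'wghlq'
Operation: replace 'l' with 'u'
Positions of 'l': 3
After replacement: wghuq


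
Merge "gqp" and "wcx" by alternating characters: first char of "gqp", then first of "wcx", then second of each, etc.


String 1: 'gqp'
String 2: 'wcx'
Operation: alternate characters
Pairs: 'g'+'w', 'q'+'c', 'p'+'x'
Result: gwqcpx


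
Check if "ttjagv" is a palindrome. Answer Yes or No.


Input string: 'ttjagv'
Reversed: 'vgajtt'
Compare pairs: s[0]='t' vs s[5]='v' (mismatch), s[1]='t' vs s[4]='g' (mismatch), s[2]='j' vs s[3]='a' (mismatch)
Palindrome: No


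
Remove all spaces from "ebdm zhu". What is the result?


Input string: 'ebdm zhu'
Operation: remove all spaces
Words: 'ebdm', 'zhu'
Join without spaces: ebdmzhu


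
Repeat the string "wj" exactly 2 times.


Input string: 'wj'
Operation: repeat 2 times
Concatenation: 'wj' + 'wj'
Result: wjwj


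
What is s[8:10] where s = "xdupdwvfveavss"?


Input string: 'xdupdwvfveavss'
Operation: slice [8:10]
Extract characters: s[8]='v', s[9]='e'
Result: ve


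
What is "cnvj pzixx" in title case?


Input string: 'cnvj pzixx'
Operation: capitalize first letter of each word
Word transformations: 'cnvj'->'Cnvj', 'pzixx'->'Pzixx'
Result: Cnvj Pzixx


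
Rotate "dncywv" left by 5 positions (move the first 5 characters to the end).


Input: 'dncywv', shift = 5
Operation: split at index 5 and swap parts
Front part s[0:5] = 'dncyw'
Back part s[5:] = 'v'
Rotated = back + front = 'v' + 'dncyw'
Result: vdncyw


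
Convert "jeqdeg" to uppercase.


Input string: 'jeqdeg'
Operation: convert each letter to uppercase
Mapping: 'j'->'J', 'e'->'E', 'q'->'Q', 'd'->'D', 'e'->'E', 'g'->'G'
Result: JEQDEG


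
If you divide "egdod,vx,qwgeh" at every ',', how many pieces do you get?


Input string: 'egdod,vx,qwgeh'
Delimiter: ','
Split result: 'egdod', 'vx', 'qwgeh'
Number of parts: 3


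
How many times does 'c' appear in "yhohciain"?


Input string: 'yhohciain'
Target character: 'c'
Scan each position: s[4]='c'
Matches found at indices: 4
Total: 1


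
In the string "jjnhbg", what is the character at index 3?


Input string: 'jjnhbg'
Operation: get character at index 3
Index mapping: s[0]='j', s[1]='j', s[2]='n', s[3]='h'
Result: 'h'


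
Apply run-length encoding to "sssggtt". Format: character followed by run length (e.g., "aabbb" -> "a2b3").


Input: 'sssggtt'
Operation: identify consecutive runs
Runs: 'sss' -> s3, 'gg' -> g2, 'tt' -> t2
Encoded: s3g2t2


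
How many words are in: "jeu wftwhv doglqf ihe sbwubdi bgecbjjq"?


Input string: 'jeu wftwhv doglqf ihe sbwubdi bgecbjjq'
Operation: split by spaces
Words found: 'jeu', 'wftwhv', 'doglqf', 'ihe', 'sbwubdi', 'bgecbjjq'
Word count: 6


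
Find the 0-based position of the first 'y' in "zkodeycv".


Input string: 'zkodeycv'
Target: 'y'
Scanning left to right: s[0]='z', s[1]='k', s[2]='o', s[3]='d', s[4]='e', s[5]='y'
First match at index: 5


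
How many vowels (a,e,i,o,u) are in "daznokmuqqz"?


Input string: 'daznokmuqqz'
Operation: count vowels (a, e, i, o, u)
Scan: s[0]='d', s[1]='a' (vowel), s[2]='z', s[3]='n', s[4]='o' (vowel), s[5]='k', s[6]='m', s[7]='u' (vowel), s[8]='q', s[9]='q', s[10]='z'
Vowels found: 3
Result: 3


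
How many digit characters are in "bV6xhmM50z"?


Input string: 'bV6xhmM50z'
Operation: count digit characters (0-9)
Scan: 'b', 'V', '6'(digit), 'x', 'h', 'm', 'M', '5'(digit), '0'(digit), 'z'
Digits found: 3
Result: 3


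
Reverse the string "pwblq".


Input string: 'pwblq'
Operation: reverse character order
Original order: 'p' -> 'w' -> 'b' -> 'l' -> 'q'
Reversed order: 'q' -> 'l' -> 'b' -> 'w' -> 'p'
Result: qlbwp


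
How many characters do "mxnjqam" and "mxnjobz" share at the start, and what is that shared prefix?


String 1: 'mxnjqam'
String 2: 'mxnjobz'
Compare position by position:
pos 0: 'm' vs 'm' match
pos 1: 'x' vs 'x' match
pos 2: 'n' vs 'n' match
pos 3: 'j' vs 'j' match
pos 4: 'q' vs 'o' differ -> stop
Longest common prefix: "mxnj" (length 4)


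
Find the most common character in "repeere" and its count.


Input: 'repeere'
Operation: tally each character
Counts: 'e':4, 'p':1, 'r':2
Maximum: 'e' appears 4 times


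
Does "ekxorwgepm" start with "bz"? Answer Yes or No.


Input string: 'ekxorwgepm'
Prefix to check: 'bz'
First 2 characters of input: 'ek'
Match: False
Result: No


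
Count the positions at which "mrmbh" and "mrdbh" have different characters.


String 1: 'mrmbh'
String 2: 'mrdbh'
Compare each position: pos 0: 'm'=='m', pos 1: 'r'=='r', pos 2: 'm'!='d', pos 3: 'b'=='b', pos 4: 'h'=='h'
Differing positions: 1
Hamming distance: 1


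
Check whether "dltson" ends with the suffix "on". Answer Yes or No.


Input string: 'dltson'
Suffix to check: 'on'
Last 2 characters of input: 'on'
Match: True
Result: Yes


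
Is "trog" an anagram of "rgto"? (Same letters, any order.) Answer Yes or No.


String 1: 'rgto' -> sorted: 'gort'
String 2: 'trog' -> sorted: 'gort'
Compare sorted forms: 'gort' == 'gort'
Anagram: Yes


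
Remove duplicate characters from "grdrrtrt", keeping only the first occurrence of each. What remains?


Input: 'grdrrtrt'
Operation: keep first occurrence of each character
Scan: s[0]='g' new -> keep; s[1]='r' new -> keep; s[2]='d' new -> keep; s[3]='r' seen -> skip; s[4]='r' seen -> skip; s[5]='t' new -> keep; s[6]='r' seen -> skip; s[7]='t' seen -> skip
Result: grdt


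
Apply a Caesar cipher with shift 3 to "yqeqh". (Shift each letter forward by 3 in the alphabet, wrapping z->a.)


Input: 'yqeqh', shift = 3
Operation: for each letter, (position + 3) mod 26
Mapping: 'y'(24+3=27, 27 mod 26=1)->'b', 'q'(16+3=19)->'t', 'e'(4+3=7)->'h', 'q'(16+3=19)->'t', 'h'(7+3=10)->'k'
Result: bthtk


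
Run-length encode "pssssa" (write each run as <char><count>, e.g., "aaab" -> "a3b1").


Input: 'pssssa'
Operation: identify consecutive runs
Runs: 'p' -> p1, 'ssss' -> s4, 'a' -> a1
Encoded: p1s4a1


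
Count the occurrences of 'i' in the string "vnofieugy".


Input string: 'vnofieugy'
Target character: 'i'
Scan each position: s[4]='i'
Matches found at indices: 4
Total: 1


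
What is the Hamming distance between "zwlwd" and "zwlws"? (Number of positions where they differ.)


String 1: 'zwlwd'
String 2: 'zwlws'
Compare each position: pos 0: 'z'=='z', pos 1: 'w'=='w', pos 2: 'l'=='l', pos 3: 'w'=='w', pos 4: 'd'!='s'
Differing positions: 1
Hamming distance: 1


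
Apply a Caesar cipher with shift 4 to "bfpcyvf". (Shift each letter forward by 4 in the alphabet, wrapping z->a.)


Input: 'bfpcyvf', shift = 4
Operation: for each letter, (position + 4) mod 26
Mapping: 'b'(1+4=5)->'f', 'f'(5+4=9)->'j', 'p'(15+4=19)->'t', 'c'(2+4=6)->'g', 'y'(24+4=28, 28 mod 26=2)->'c', 'v'(21+4=25)->'z', 'f'(5+4=9)->'j'
Result: fjtgczj


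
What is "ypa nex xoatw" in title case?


Input string: 'ypa nex xoatw'
Operation: capitalize first letter of each word
Word transformations: 'ypa'->'Ypa', 'nex'->'Nex', 'xoatw'->'Xoatw'
Result: Ypa Nex Xoatw


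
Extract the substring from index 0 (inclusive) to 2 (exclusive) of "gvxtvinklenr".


Input string: 'gvxtvinklenr'
Operation: slice [0:2]
Extract characters: s[0]='g', s[1]='v'
Result: gv


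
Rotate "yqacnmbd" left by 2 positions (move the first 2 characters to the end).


Input: 'yqacnmbd', shift = 2
Operation: split at index 2 and swap parts
Front part s[0:2] = 'yq'
Back part s[2:] = 'acnmbd'
Rotated = back + front = 'acnmbd' + 'yq'
Result: acnmbdyq


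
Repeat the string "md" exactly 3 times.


Input string: 'md'
Operation: repeat 3 times
Concatenation: 'md' + 'md' + 'md'
Result: mdmdmd


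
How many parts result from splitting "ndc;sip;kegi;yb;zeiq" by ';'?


Input string: 'ndc;sip;kegi;yb;zeiq'
Delimiter: ';'
Split result: 'ndc', 'sip', 'kegi', 'yb', 'zeiq'
Number of parts: 5


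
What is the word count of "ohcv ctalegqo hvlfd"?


Input string: 'ohcv ctalegqo hvlfd'
Operation: split by spaces
Words found: 'ohcv', 'ctalegqo', 'hvlfd'
Word count: 3


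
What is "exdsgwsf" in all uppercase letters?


Input string: 'exdsgwsf'
Operation: convert each letter to uppercase
Mapping: 'e'->'E', 'x'->'X', 'd'->'D', 's'->'S', 'g'->'G', 'w'->'W', 's'->'S', 'f'->'F'
Result: EXDSGWSF


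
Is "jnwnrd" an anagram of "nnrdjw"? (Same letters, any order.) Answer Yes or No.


String 1: 'nnrdjw' -> sorted: 'djnnrw'
String 2: 'jnwnrd' -> sorted: 'djnnrw'
Compare sorted forms: 'djnnrw' == 'djnnrw'
Anagram: Yes


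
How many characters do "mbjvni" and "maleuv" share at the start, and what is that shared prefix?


String 1: 'mbjvni'
String 2: 'maleuv'
Compare position by position:
pos 0: 'm' vs 'm' match
pos 1: 'b' vs 'a' differ -> stop
Longest common prefix: "m" (length 1)


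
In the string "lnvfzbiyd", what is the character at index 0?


Input string: 'lnvfzbiyd'
Operation: get character at index 0
Index mapping: s[0]='l'
Result: 'l'


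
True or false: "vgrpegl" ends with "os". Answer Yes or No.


Input string: 'vgrpegl'
Suffix to check: 'os'
Last 2 characters of input: 'gl'
Match: False
Result: No


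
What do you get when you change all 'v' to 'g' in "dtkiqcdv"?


Input string: 'dtkiqcdv'
Operation: replace 'v' with 'g'
Positions of 'v': 7
After replacement: dtkiqcdg


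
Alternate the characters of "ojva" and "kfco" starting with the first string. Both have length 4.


String 1: 'ojva'
String 2: 'kfco'
Operation: alternate characters
Pairs: 'o'+'k', 'j'+'f', 'v'+'c', 'a'+'o'
Result: okjfvcao


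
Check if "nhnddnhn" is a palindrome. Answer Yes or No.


Input string: 'nhnddnhn'
Reversed: 'nhnddnhn'
Compare pairs: s[0]='n' vs s[7]='n' (match), s[1]='h' vs s[6]='h' (match), s[2]='n' vs s[5]='n' (match), s[3]='d' vs s[4]='d' (match)
Palindrome: Yes


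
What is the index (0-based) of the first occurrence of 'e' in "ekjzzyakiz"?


Input string: 'ekjzzyakiz'
Target: 'e'
Scanning left to right: s[0]='e'
First match at index: 0


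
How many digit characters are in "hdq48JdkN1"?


Input string: 'hdq48JdkN1'
Operation: count digit characters (0-9)
Scan: 'h', 'd', 'q', '4'(digit), '8'(digit), 'J', 'd', 'k', 'N', '1'(digit)
Digits found: 3
Result: 3


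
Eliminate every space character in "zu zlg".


Input string: 'zu zlg'
Operation: remove all spaces
Words: 'zu', 'zlg'
Join without spaces: zuzlg


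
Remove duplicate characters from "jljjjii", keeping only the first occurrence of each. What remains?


Input: 'jljjjii'
Operation: keep first occurrence of each character
Scan: s[0]='j' new -> keep; s[1]='l' new -> keep; s[2]='j' seen -> skip; s[3]='j' seen -> skip; s[4]='j' seen -> skip; s[5]='i' new -> keep; s[6]='i' seen -> skip
Result: jli


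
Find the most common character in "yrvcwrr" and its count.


Input: 'yrvcwrr'
Operation: tally each character
Counts: 'c':1, 'r':3, 'v':1, 'w':1, 'y':1
Maximum: 'r' appears 3 times


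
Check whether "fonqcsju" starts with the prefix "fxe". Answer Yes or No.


Input string: 'fonqcsju'
Prefix to check: 'fxe'
First 3 characters of input: 'fon'
Match: False
Result: No


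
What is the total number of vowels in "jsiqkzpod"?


Input string: 'jsiqkzpod'
Operation: count vowels (a, e, i, o, u)
Scan: s[0]='j', s[1]='s', s[2]='i' (vowel), s[3]='q', s[4]='k', s[5]='z', s[6]='p', s[7]='o' (vowel), s[8]='d'
Vowels found: 2
Result: 2


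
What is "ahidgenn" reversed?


Input string: 'ahidgenn'
Operation: reverse character order
Original order: 'a' -> 'h' -> 'i' -> 'd' -> 'g' -> 'e' -> 'n' -> 'n'
Reversed order: 'n' -> 'n' -> 'e' -> 'g' -> 'd' -> 'i' -> 'h' -> 'a'
Result: nnegdiha


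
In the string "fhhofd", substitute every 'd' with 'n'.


Input string: 'fhhofd'
Operation: replace 'd' with 'n'
Positions of 'd': 5
After replacement: fhhofn


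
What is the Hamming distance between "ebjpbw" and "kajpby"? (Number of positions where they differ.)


String 1: 'ebjpbw'
String 2: 'kajpby'
Compare each position: pos 0: 'e'!='k', pos 1: 'b'!='a', pos 2: 'j'=='j', pos 3: 'p'=='p', pos 4: 'b'=='b', pos 5: 'w'!='y'
Differing positions: 3
Hamming distance: 3


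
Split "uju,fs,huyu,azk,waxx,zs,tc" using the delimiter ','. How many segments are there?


Input string: 'uju,fs,huyu,azk,waxx,zs,tc'
Delimiter: ','
Split result: 'uju', 'fs', 'huyu', 'azk', 'waxx', 'zs', 'tc'
Number of parts: 7


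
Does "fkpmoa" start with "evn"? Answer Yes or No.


Input string: 'fkpmoa'
Prefix to check: 'evn'
First 3 characters of input: 'fkp'
Match: False
Result: No


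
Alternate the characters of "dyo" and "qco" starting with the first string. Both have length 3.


String 1: 'dyo'
String 2: 'qco'
Operation: alternate characters
Pairs: 'd'+'q', 'y'+'c', 'o'+'o'
Result: dqycoo


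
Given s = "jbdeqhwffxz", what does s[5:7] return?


Input string: 'jbdeqhwffxz'
Operation: slice [5:7]
Extract characters: s[5]='h', s[6]='w'
Result: hw


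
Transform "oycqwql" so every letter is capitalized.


Input string: 'oycqwql'
Operation: convert each letter to uppercase
Mapping: 'o'->'O', 'y'->'Y', 'c'->'C', 'q'->'Q', 'w'->'W', 'q'->'Q', 'l'->'L'
Result: OYCQWQL


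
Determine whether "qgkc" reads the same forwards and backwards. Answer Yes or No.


Input string: 'qgkc'
Reversed: 'ckgq'
Compare pairs: s[0]='q' vs s[3]='c' (mismatch), s[1]='g' vs s[2]='k' (mismatch)
Palindrome: No


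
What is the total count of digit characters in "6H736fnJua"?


Input string: '6H736fnJua'
Operation: count digit characters (0-9)
Scan: '6'(digit), 'H', '7'(digit), '3'(digit), '6'(digit), 'f', 'n', 'J', 'u', 'a'
Digits found: 4
Result: 4


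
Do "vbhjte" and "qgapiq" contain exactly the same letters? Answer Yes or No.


String 1: 'vbhjte' -> sorted: 'behjtv'
String 2: 'qgapiq' -> sorted: 'agipqq'
Compare sorted forms: 'behjtv' != 'agipqq'
Anagram: No


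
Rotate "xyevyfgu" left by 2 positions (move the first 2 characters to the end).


Input: 'xyevyfgu', shift = 2
Operation: split at index 2 and swap parts
Front part s[0:2] = 'xy'
Back part s[2:] = 'evyfgu'
Rotated = back + front = 'evyfgu' + 'xy'
Result: evyfguxy


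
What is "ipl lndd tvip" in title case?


Input string: 'ipl lndd tvip'
Operation: capitalize first letter of each word
Word transformations: 'ipl'->'Ipl', 'lndd'->'Lndd', 'tvip'->'Tvip'
Result: Ipl Lndd Tvip


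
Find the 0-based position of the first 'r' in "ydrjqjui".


Input string: 'ydrjqjui'
Target: 'r'
Scanning left to right: s[0]='y', s[1]='d', s[2]='r'
First match at index: 2


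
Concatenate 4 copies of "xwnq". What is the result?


Input string: 'xwnq'
Operation: repeat 4 times
Concatenation: 'xwnq' + 'xwnq' + 'xwnq' + 'xwnq'
Result: xwnqxwnqxwnqxwnq


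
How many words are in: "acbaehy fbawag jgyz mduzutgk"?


Input string: 'acbaehy fbawag jgyz mduzutgk'
Operation: split by spaces
Words found: 'acbaehy', 'fbawag', 'jgyz', 'mduzutgk'
Word count: 4


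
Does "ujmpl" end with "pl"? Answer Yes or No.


Input string: 'ujmpl'
Suffix to check: 'pl'
Last 2 characters of input: 'pl'
Match: True
Result: Yes


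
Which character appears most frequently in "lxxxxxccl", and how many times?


Input: 'lxxxxxccl'
Operation: tally each character
Counts: 'c':2, 'l':2, 'x':5
Maximum: 'x' appears 5 times


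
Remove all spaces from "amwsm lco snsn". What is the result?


Input string: 'amwsm lco snsn'
Operation: remove all spaces
Words: 'amwsm', 'lco', 'snsn'
Join without spaces: amwsmlcosnsn


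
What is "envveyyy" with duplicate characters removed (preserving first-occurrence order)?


Input: 'envveyyy'
Operation: keep first occurrence of each character
Scan: s[0]='e' new -> keep; s[1]='n' new -> keep; s[2]='v' new -> keep; s[3]='v' seen -> skip; s[4]='e' seen -> skip; s[5]='y' new -> keep; s[6]='y' seen -> skip; s[7]='y' seen -> skip
Result: envy


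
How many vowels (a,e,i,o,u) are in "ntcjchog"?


Input string: 'ntcjchog'
Operation: count vowels (a, e, i, o, u)
Scan: s[0]='n', s[1]='t', s[2]='c', s[3]='j', s[4]='c', s[5]='h', s[6]='o' (vowel), s[7]='g'
Vowels found: 1
Result: 1


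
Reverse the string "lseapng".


Input string: 'lseapng'
Operation: reverse character order
Original order: 'l' -> 's' -> 'e' -> 'a' -> 'p' -> 'n' -> 'g'
Reversed order: 'g' -> 'n' -> 'p' -> 'a' -> 'e' -> 's' -> 'l'
Result: gnpaesl


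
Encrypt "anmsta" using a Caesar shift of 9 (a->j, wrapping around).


Input: 'anmsta', shift = 9
Operation: for each letter, (position + 9) mod 26
Mapping: 'a'(0+9=9)->'j', 'n'(13+9=22)->'w', 'm'(12+9=21)->'v', 's'(18+9=27, 27 mod 26=1)->'b', 't'(19+9=28, 28 mod 26=2)->'c', 'a'(0+9=9)->'j'
Result: jwvbcj


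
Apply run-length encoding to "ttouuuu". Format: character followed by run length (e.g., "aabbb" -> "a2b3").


Input: 'ttouuuu'
Operation: identify consecutive runs
Runs: 'tt' -> t2, 'o' -> o1, 'uuuu' -> u4
Encoded: t2o1u4


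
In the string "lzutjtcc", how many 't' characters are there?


Input string: 'lzutjtcc'
Target character: 't'
Scan each position: s[3]='t', s[5]='t'
Matches found at indices: 3, 5
Total: 2


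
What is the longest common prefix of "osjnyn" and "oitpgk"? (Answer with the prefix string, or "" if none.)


String 1: 'osjnyn'
String 2: 'oitpgk'
Compare position by position:
pos 0: 'o' vs 'o' match
pos 1: 's' vs 'i' differ -> stop
Longest common prefix: "o" (length 1)


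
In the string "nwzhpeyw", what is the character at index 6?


Input string: 'nwzhpeyw'
Operation: get character at index 6
Index mapping: s[0]='n', s[1]='w', s[2]='z', s[3]='h', s[4]='p', s[5]='e', s[6]='y'
Result: 'y'


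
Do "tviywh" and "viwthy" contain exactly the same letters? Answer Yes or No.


String 1: 'tviywh' -> sorted: 'hitvwy'
String 2: 'viwthy' -> sorted: 'hitvwy'
Compare sorted forms: 'hitvwy' == 'hitvwy'
Anagram: Yes


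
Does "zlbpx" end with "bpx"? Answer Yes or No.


Input string: 'zlbpx'
Suffix to check: 'bpx'
Last 3 characters of input: 'bpx'
Match: True
Result: Yes


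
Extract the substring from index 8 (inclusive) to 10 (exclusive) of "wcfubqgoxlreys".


Input string: 'wcfubqgoxlreys'
Operation: slice [8:10]
Extract characters: s[8]='x', s[9]='l'
Result: xl


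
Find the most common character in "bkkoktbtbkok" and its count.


Input: 'bkkoktbtbkok'
Operation: tally each character
Counts: 'b':3, 'k':5, 'o':2, 't':2
Maximum: 'k' appears 5 times


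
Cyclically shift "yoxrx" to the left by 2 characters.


Input: 'yoxrx', shift = 2
Operation: split at index 2 and swap parts
Front part s[0:2] = 'yo'
Back part s[2:] = 'xrx'
Rotated = back + front = 'xrx' + 'yo'
Result: xrxyo


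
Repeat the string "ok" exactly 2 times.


Input string: 'ok'
Operation: repeat 2 times
Concatenation: 'ok' + 'ok'
Result: okok


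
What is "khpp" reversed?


Input string: 'khpp'
Operation: reverse character order
Original order: 'k' -> 'h' -> 'p' -> 'p'
Reversed order: 'p' -> 'p' -> 'h' -> 'k'
Result: pphk


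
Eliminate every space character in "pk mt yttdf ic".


Input string: 'pk mt yttdf ic'
Operation: remove all spaces
Words: 'pk', 'mt', 'yttdf', 'ic'
Join without spaces: pkmtyttdfic


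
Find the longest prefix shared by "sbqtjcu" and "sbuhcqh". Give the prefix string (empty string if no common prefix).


String 1: 'sbqtjcu'
String 2: 'sbuhcqh'
Compare position by position:
pos 0: 's' vs 's' match
pos 1: 'b' vs 'b' match
pos 2: 'q' vs 'u' differ -> stop
Longest common prefix: "sb" (length 2)


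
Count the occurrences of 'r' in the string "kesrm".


Input string: 'kesrm'
Target character: 'r'
Scan each position: s[3]='r'
Matches found at indices: 3
Total: 1


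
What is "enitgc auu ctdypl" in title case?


Input string: 'enitgc auu ctdypl'
Operation: capitalize first letter of each word
Word transformations: 'enitgc'->'Enitgc', 'auu'->'Auu', 'ctdypl'->'Ctdypl'
Result: Enitgc Auu Ctdypl


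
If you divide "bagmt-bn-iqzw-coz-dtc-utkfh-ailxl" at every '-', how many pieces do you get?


Input string: 'bagmt-bn-iqzw-coz-dtc-utkfh-ailxl'
Delimiter: '-'
Split result: 'bagmt', 'bn', 'iqzw', 'coz', 'dtc', 'utkfh', 'ailxl'
Number of parts: 7


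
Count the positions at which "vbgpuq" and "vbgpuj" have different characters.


String 1: 'vbgpuq'
String 2: 'vbgpuj'
Compare each position: pos 0: 'v'=='v', pos 1: 'b'=='b', pos 2: 'g'=='g', pos 3: 'p'=='p', pos 4: 'u'=='u', pos 5: 'q'!='j'
Differing positions: 1
Hamming distance: 1


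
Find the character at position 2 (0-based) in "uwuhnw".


Input string: 'uwuhnw'
Operation: get character at index 2
Index mapping: s[0]='u', s[1]='w', s[2]='u'
Result: 'u'


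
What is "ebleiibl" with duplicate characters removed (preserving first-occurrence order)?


Input: 'ebleiibl'
Operation: keep first occurrence of each character
Scan: s[0]='e' new -> keep; s[1]='b' new -> keep; s[2]='l' new -> keep; s[3]='e' seen -> skip; s[4]='i' new -> keep; s[5]='i' seen -> skip; s[6]='b' seen -> skip; s[7]='l' seen -> skip
Result: ebli


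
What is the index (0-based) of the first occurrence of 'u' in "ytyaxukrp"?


Input string: 'ytyaxukrp'
Target: 'u'
Scanning left to right: s[0]='y', s[1]='t', s[2]='y', s[3]='a', s[4]='x', s[5]='u'
First match at index: 5


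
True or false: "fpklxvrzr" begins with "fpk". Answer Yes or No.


Input string: 'fpklxvrzr'
Prefix to check: 'fpk'
First 3 characters of input: 'fpk'
Match: True
Result: Yes


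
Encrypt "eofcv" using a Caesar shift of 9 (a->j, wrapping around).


Input: 'eofcv', shift = 9
Operation: for each letter, (position + 9) mod 26
Mapping: 'e'(4+9=13)->'n', 'o'(14+9=23)->'x', 'f'(5+9=14)->'o', 'c'(2+9=11)->'l', 'v'(21+9=30, 30 mod 26=4)->'e'
Result: nxole


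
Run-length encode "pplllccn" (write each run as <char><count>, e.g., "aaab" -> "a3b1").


Input: 'pplllccn'
Operation: identify consecutive runs
Runs: 'pp' -> p2, 'lll' -> l3, 'cc' -> c2, 'n' -> n1
Encoded: p2l3c2n1


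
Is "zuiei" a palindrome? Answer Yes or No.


Input string: 'zuiei'
Reversed: 'ieiuz'
Compare pairs: s[0]='z' vs s[4]='i' (mismatch), s[1]='u' vs s[3]='e' (mismatch)
Palindrome: No


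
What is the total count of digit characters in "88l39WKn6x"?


Input string: '88l39WKn6x'
Operation: count digit characters (0-9)
Scan: '8'(digit), '8'(digit), 'l', '3'(digit), '9'(digit), 'W', 'K', 'n', '6'(digit), 'x'
Digits found: 5
Result: 5


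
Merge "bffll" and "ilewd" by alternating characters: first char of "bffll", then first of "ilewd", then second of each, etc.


String 1: 'bffll'
String 2: 'ilewd'
Operation: alternate characters
Pairs: 'b'+'i', 'f'+'l', 'f'+'e', 'l'+'w', 'l'+'d'
Result: biflfelwld


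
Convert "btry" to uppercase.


Input string: 'btry'
Operation: convert each letter to uppercase
Mapping: 'b'->'B', 't'->'T', 'r'->'R', 'y'->'Y'
Result: BTRY


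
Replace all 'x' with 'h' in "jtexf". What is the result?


Input string: 'jtexf'
Operation: replace 'x' with 'h'
Positions of 'x': 3
After replacement: jtehf


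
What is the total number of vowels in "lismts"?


Input string: 'lismts'
Operation: count vowels (a, e, i, o, u)
Scan: s[0]='l', s[1]='i' (vowel), s[2]='s', s[3]='m', s[4]='t', s[5]='s'
Vowels found: 1
Result: 1


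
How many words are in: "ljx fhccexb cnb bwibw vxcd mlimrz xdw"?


Input string: 'ljx fhccexb cnb bwibw vxcd mlimrz xdw'
Operation: split by spaces
Words found: 'ljx', 'fhccexb', 'cnb', 'bwibw', 'vxcd', 'mlimrz', 'xdw'
Word count: 7


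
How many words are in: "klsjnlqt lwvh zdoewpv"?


Input string: 'klsjnlqt lwvh zdoewpv'
Operation: split by spaces
Words found: 'klsjnlqt', 'lwvh', 'zdoewpv'
Word count: 3


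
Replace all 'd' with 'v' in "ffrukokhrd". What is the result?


Input string: 'ffrukokhrd'
Operation: replace 'd' with 'v'
Positions of 'd': 9
After replacement: ffrukokhrv


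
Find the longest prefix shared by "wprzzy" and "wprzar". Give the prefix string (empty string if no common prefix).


String 1: 'wprzzy'
String 2: 'wprzar'
Compare position by position:
pos 0: 'w' vs 'w' match
pos 1: 'p' vs 'p' match
pos 2: 'r' vs 'r' match
pos 3: 'z' vs 'z' match
pos 4: 'z' vs 'a' differ -> stop
Longest common prefix: "wprz" (length 4)


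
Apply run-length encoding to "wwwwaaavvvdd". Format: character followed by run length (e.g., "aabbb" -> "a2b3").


Input: 'wwwwaaavvvdd'
Operation: identify consecutive runs
Runs: 'wwww' -> w4, 'aaa' -> a3, 'vvv' -> v3, 'dd' -> d2
Encoded: w4a3v3d2


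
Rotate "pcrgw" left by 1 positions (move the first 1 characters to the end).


Input: 'pcrgw', shift = 1
Operation: split at index 1 and swap parts
Front part s[0:1] = 'p'
Back part s[1:] = 'crgw'
Rotated = back + front = 'crgw' + 'p'
Result: crgwp


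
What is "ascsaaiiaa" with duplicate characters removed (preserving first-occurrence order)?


Input: 'ascsaaiiaa'
Operation: keep first occurrence of each character
Scan: s[0]='a' new -> keep; s[1]='s' new -> keep; s[2]='c' new -> keep; s[3]='s' seen -> skip; s[4]='a' seen -> skip; s[5]='a' seen -> skip; s[6]='i' new -> keep; s[7]='i' seen -> skip; s[8]='a' seen -> skip; s[9]='a' seen -> skip
Result: asci


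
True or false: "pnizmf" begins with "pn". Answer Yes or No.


Input string: 'pnizmf'
Prefix to check: 'pn'
First 2 characters of input: 'pn'
Match: True
Result: Yes


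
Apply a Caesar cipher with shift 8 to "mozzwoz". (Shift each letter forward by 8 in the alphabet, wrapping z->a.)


Input: 'mozzwoz', shift = 8
Operation: for each letter, (position + 8) mod 26
Mapping: 'm'(12+8=20)->'u', 'o'(14+8=22)->'w', 'z'(25+8=33, 33 mod 26=7)->'h', 'z'(25+8=33, 33 mod 26=7)->'h', 'w'(22+8=30, 30 mod 26=4)->'e', 'o'(14+8=22)->'w', 'z'(25+8=33, 33 mod 26=7)->'h'
Result: uwhhewh


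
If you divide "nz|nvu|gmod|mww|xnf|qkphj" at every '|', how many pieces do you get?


Input string: 'nz|nvu|gmod|mww|xnf|qkphj'
Delimiter: '|'
Split result: 'nz', 'nvu', 'gmod', 'mww', 'xnf', 'qkphj'
Number of parts: 6


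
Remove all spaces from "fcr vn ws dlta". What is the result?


Input string: 'fcr vn ws dlta'
Operation: remove all spaces
Words: 'fcr', 'vn', 'ws', 'dlta'
Join without spaces: fcrvnwsdlta


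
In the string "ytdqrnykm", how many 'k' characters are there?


Input string: 'ytdqrnykm'
Target character: 'k'
Scan each position: s[7]='k'
Matches found at indices: 7
Total: 1


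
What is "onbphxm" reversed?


Input string: 'onbphxm'
Operation: reverse character order
Original order: 'o' -> 'n' -> 'b' -> 'p' -> 'h' -> 'x' -> 'm'
Reversed order: 'm' -> 'x' -> 'h' -> 'p' -> 'b' -> 'n' -> 'o'
Result: mxhpbno


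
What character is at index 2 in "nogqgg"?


Input string: 'nogqgg'
Operation: get character at index 2
Index mapping: s[0]='n', s[1]='o', s[2]='g'
Result: 'g'


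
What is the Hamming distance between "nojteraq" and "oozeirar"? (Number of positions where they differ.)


String 1: 'nojteraq'
String 2: 'oozeirar'
Compare each position: pos 0: 'n'!='o', pos 1: 'o'=='o', pos 2: 'j'!='z', pos 3: 't'!='e', pos 4: 'e'!='i', pos 5: 'r'=='r', pos 6: 'a'=='a', pos 7: 'q'!='r'
Differing positions: 5
Hamming distance: 5
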